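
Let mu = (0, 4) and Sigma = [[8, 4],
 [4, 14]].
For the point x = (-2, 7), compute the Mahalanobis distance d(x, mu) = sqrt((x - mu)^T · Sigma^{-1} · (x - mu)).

Step 1 — centre the observation: (x - mu) = (-2, 3).

Step 2 — invert Sigma. det(Sigma) = 8·14 - (4)² = 96.
  Sigma^{-1} = (1/det) · [[d, -b], [-b, a]] = [[0.1458, -0.0417],
 [-0.0417, 0.0833]].

Step 3 — form the quadratic (x - mu)^T · Sigma^{-1} · (x - mu):
  Sigma^{-1} · (x - mu) = (-0.4167, 0.3333).
  (x - mu)^T · [Sigma^{-1} · (x - mu)] = (-2)·(-0.4167) + (3)·(0.3333) = 1.8333.

Step 4 — take square root: d = √(1.8333) ≈ 1.354.

d(x, mu) = √(1.8333) ≈ 1.354


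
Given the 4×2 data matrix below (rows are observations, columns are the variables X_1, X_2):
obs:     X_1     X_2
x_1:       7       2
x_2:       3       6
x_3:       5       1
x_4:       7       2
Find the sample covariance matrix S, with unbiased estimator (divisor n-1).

Step 1 — column means:
  mean(X_1) = (7 + 3 + 5 + 7) / 4 = 22/4 = 5.5
  mean(X_2) = (2 + 6 + 1 + 2) / 4 = 11/4 = 2.75

Step 2 — sample covariance S[i,j] = (1/(n-1)) · Σ_k (x_{k,i} - mean_i) · (x_{k,j} - mean_j), with n-1 = 3.
  S[X_1,X_1] = ((1.5)·(1.5) + (-2.5)·(-2.5) + (-0.5)·(-0.5) + (1.5)·(1.5)) / 3 = 11/3 = 3.6667
  S[X_1,X_2] = ((1.5)·(-0.75) + (-2.5)·(3.25) + (-0.5)·(-1.75) + (1.5)·(-0.75)) / 3 = -9.5/3 = -3.1667
  S[X_2,X_2] = ((-0.75)·(-0.75) + (3.25)·(3.25) + (-1.75)·(-1.75) + (-0.75)·(-0.75)) / 3 = 14.75/3 = 4.9167

S is symmetric (S[j,i] = S[i,j]). Assembling:

S = [[3.6667, -3.1667],
 [-3.1667, 4.9167]]


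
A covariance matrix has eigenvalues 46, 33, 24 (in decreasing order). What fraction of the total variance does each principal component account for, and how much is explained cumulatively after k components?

Step 1 — total variance = trace(Sigma) = Σ λ_i = 46 + 33 + 24 = 103.

Step 2 — fraction explained by component i = λ_i / Σ λ:
  PC1: 46/103 = 0.4466
  PC2: 33/103 = 0.3204
  PC3: 24/103 = 0.233

Step 3 — cumulative fraction after k components = (λ_1 + ... + λ_k) / Σ λ:
  k = 1: 46/103 = 0.4466
  k = 2: (46 + 33)/103 = 79/103 = 0.767
  k = 3: (46 + 33 + 24)/103 = 103/103 = 1

Summary (fraction, with percent):

explained: PC1 0.4466 (44.66%), PC2 0.3204 (32.04%), PC3 0.233 (23.3%);  cumulative: 0.4466, 0.767, 1


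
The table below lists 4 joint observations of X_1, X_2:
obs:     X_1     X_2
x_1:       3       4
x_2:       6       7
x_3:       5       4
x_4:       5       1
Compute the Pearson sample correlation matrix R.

Step 1 — column means:
  mean(X_1) = (3 + 6 + 5 + 5) / 4 = 19/4 = 4.75
  mean(X_2) = (4 + 7 + 4 + 1) / 4 = 16/4 = 4

Step 2 — sample variances and covariances s[i,j] = (1/(n-1)) · Σ_k (x_{k,i} - mean_i) · (x_{k,j} - mean_j), with n-1 = 3:
  s[X_1,X_1] = ((-1.75)·(-1.75) + (1.25)·(1.25) + (0.25)·(0.25) + (0.25)·(0.25)) / 3 = 4.75/3 = 1.5833
  s[X_1,X_2] = ((-1.75)·(0) + (1.25)·(3) + (0.25)·(0) + (0.25)·(-3)) / 3 = 3/3 = 1
  s[X_2,X_2] = ((0)·(0) + (3)·(3) + (0)·(0) + (-3)·(-3)) / 3 = 18/3 = 6
  Sample standard deviations s_i = √(s[i,i]):
  s(X_1) = √(1.5833) = 1.2583
  s(X_2) = √(6) = 2.4495

Step 3 — r_{ij} = s_{ij} / (s_i · s_j):
  r[X_1,X_1] = 1 (diagonal).
  r[X_1,X_2] = 1 / (1.2583 · 2.4495) = 1 / 3.0822 = 0.3244
  r[X_2,X_2] = 1 (diagonal).

R is symmetric with unit diagonal. Assembling:

R = [[1, 0.3244],
 [0.3244, 1]]


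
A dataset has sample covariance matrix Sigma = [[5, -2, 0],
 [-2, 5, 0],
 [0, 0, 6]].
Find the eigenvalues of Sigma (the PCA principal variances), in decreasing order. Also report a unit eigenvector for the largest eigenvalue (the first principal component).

Step 1 — characteristic polynomial p(λ) = det(λI - Sigma) = λ³ - tr·λ² + c_1·λ - det, where tr = trace, c_1 = sum of the principal 2×2 minors, det = det(Sigma):
  tr = 5 + 5 + 6 = 16,
  c_1 = (5·5 - (-2)²) + (5·6 - (0)²) + (5·6 - (0)²) = 21 + 30 + 30 = 81,
  det = 5·(5·6 - (0)²) - (-2)·((-2)·6 - (0)·(0)) + (0)·((-2)·(0) - 5·(0)) = 5·(30) - (-2)·(-12) + (0)·(0) = 126.
  So p(λ) = λ³ - 16λ² + 81λ - 126.
Step 2 — look for an integer root (rational root theorem: any rational root is an integer divisor of 126). Testing λ = 3:
  p(3) = 27 - 144 + 243 - 126 = 0  ✓
  Dividing out (λ - 3): p(λ) = (λ - 3)(λ² - 13λ + 42).
Step 3 — remaining eigenvalues from the quadratic λ² - 13λ + 42 = 0:
  Δ = 13² - 4·42 = 169 - 168 = 1,  λ = (13 ± √1)/2 = (13 ± 1)/2 = 7 or 6.
  Sorted: λ_1 = 7,  λ_2 = 6,  λ_3 = 3  (check: sum = 16 = tr ✓).

Step 4 — unit eigenvector for λ_1 = 7: v spans the null space of (Sigma - λ_1 I), whose rows are
  r_1 = (-2, -2, 0),  r_2 = (-2, -2, 0),  r_3 = (0, 0, -1).
  v is orthogonal to every row, so take v ∝ r_1 × r_3 = ((-2)·(-1) - (0)·(0), (0)·(0) - (-2)·(-1), (-2)·(0) - (-2)·(0)) = (2, -2, 0).
  Rescale (divide by 2): u = (1, -1, 0).
  ||u|| = √((1)² + (-1)² + (0)²) = √(2) ≈ 1.4142,  v_1 = u/||u|| ≈ (0.7071, -0.7071, 0) (||v_1|| = 1).

λ_1 = 7,  λ_2 = 6,  λ_3 = 3;  v_1 ≈ (0.7071, -0.7071, 0)


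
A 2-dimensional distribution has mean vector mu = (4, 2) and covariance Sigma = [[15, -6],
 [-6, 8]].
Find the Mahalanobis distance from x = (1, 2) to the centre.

Step 1 — centre the observation: (x - mu) = (-3, 0).

Step 2 — invert Sigma. det(Sigma) = 15·8 - (-6)² = 84.
  Sigma^{-1} = (1/det) · [[d, -b], [-b, a]] = [[0.0952, 0.0714],
 [0.0714, 0.1786]].

Step 3 — form the quadratic (x - mu)^T · Sigma^{-1} · (x - mu):
  Sigma^{-1} · (x - mu) = (-0.2857, -0.2143).
  (x - mu)^T · [Sigma^{-1} · (x - mu)] = (-3)·(-0.2857) + (0)·(-0.2143) = 0.8571.

Step 4 — take square root: d = √(0.8571) ≈ 0.9258.

d(x, mu) = √(0.8571) ≈ 0.9258


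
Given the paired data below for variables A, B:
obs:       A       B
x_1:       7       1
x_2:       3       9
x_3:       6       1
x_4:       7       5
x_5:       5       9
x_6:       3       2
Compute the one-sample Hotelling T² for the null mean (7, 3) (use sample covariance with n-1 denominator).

Step 1 — sample mean vector:
  mean(A) = (7 + 3 + 6 + 7 + 5 + 3) / 6 = 31/6 = 5.1667
  mean(B) = (1 + 9 + 1 + 5 + 9 + 2) / 6 = 27/6 = 4.5
  x̄ = (5.1667, 4.5),  deviation x̄ - mu_0 = (5.1667, 4.5) - (7, 3) = (-1.8333, 1.5).

Step 2 — sample covariance matrix, S[i,j] = (1/(n-1)) · Σ_k (x_{k,i} - mean_i) · (x_{k,j} - mean_j), divisor n-1 = 5:
  S[A,A] = ((1.8333)·(1.8333) + (-2.1667)·(-2.1667) + (0.8333)·(0.8333) + (1.8333)·(1.8333) + (-0.1667)·(-0.1667) + (-2.1667)·(-2.1667)) / 5 = 16.8333/5 = 3.3667
  S[A,B] = ((1.8333)·(-3.5) + (-2.1667)·(4.5) + (0.8333)·(-3.5) + (1.8333)·(0.5) + (-0.1667)·(4.5) + (-2.1667)·(-2.5)) / 5 = -13.5/5 = -2.7
  S[B,B] = ((-3.5)·(-3.5) + (4.5)·(4.5) + (-3.5)·(-3.5) + (0.5)·(0.5) + (4.5)·(4.5) + (-2.5)·(-2.5)) / 5 = 71.5/5 = 14.3
  S = [[3.3667, -2.7],
 [-2.7, 14.3]].

Step 3 — invert S. det(S) = 3.3667·14.3 - (-2.7)² = 40.8533.
  S^{-1} = (1/det) · [[d, -b], [-b, a]] = [[0.35, 0.0661],
 [0.0661, 0.0824]].

Step 4 — quadratic form (x̄ - mu_0)^T · S^{-1} · (x̄ - mu_0):
  S^{-1} · (x̄ - mu_0) = (-0.5426, 0.0024),
  (x̄ - mu_0)^T · [...] = (-1.8333)·(-0.5426) + (1.5)·(0.0024) = 0.9984.

Step 5 — scale by n: T² = 6 · 0.9984 = 5.9905.

T² ≈ 5.9905


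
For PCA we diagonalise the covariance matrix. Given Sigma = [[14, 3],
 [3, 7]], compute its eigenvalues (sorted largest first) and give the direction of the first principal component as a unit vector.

Step 1 — characteristic polynomial of 2×2 Sigma:
  det(Sigma - λI) = λ² - trace · λ + det = 0.
  trace = 14 + 7 = 21, det = 14·7 - (3)² = 89.
Step 2 — discriminant:
  Δ = trace² - 4·det = 441 - 356 = 85.
Step 3 — eigenvalues:
  λ = (trace ± √Δ)/2 = (21 ± 9.2195)/2,
  λ_1 = 15.1098,  λ_2 = 5.8902.

Step 4 — unit eigenvector for λ_1: solve (Sigma - λ_1 I)v = 0. First row:
  (14 - 15.1098)·v_x + (3)·v_y = 0, i.e. (-1.1098)·v_x + (3)·v_y = 0,
  so v ∝ (b, λ_1 - a) = (3, 1.1098) = u.
  ||u|| = √((3)² + (1.1098)²) = √(10.2316) ≈ 3.1987,
  v_1 = u/||u|| ≈ (0.9379, 0.3469) (||v_1|| = 1).

λ_1 = 15.1098,  λ_2 = 5.8902;  v_1 ≈ (0.9379, 0.3469)


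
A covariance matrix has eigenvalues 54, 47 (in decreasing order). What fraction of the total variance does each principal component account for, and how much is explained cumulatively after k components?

Step 1 — total variance = trace(Sigma) = Σ λ_i = 54 + 47 = 101.

Step 2 — fraction explained by component i = λ_i / Σ λ:
  PC1: 54/101 = 0.5347
  PC2: 47/101 = 0.4653

Step 3 — cumulative fraction after k components = (λ_1 + ... + λ_k) / Σ λ:
  k = 1: 54/101 = 0.5347
  k = 2: (54 + 47)/101 = 101/101 = 1

Summary (fraction, with percent):

explained: PC1 0.5347 (53.47%), PC2 0.4653 (46.53%);  cumulative: 0.5347, 1


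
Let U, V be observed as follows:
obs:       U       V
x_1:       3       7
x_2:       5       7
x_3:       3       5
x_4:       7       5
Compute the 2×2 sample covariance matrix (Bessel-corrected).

Step 1 — column means:
  mean(U) = (3 + 5 + 3 + 7) / 4 = 18/4 = 4.5
  mean(V) = (7 + 7 + 5 + 5) / 4 = 24/4 = 6

Step 2 — sample covariance S[i,j] = (1/(n-1)) · Σ_k (x_{k,i} - mean_i) · (x_{k,j} - mean_j), with n-1 = 3.
  S[U,U] = ((-1.5)·(-1.5) + (0.5)·(0.5) + (-1.5)·(-1.5) + (2.5)·(2.5)) / 3 = 11/3 = 3.6667
  S[U,V] = ((-1.5)·(1) + (0.5)·(1) + (-1.5)·(-1) + (2.5)·(-1)) / 3 = -2/3 = -0.6667
  S[V,V] = ((1)·(1) + (1)·(1) + (-1)·(-1) + (-1)·(-1)) / 3 = 4/3 = 1.3333

S is symmetric (S[j,i] = S[i,j]). Assembling:

S = [[3.6667, -0.6667],
 [-0.6667, 1.3333]]


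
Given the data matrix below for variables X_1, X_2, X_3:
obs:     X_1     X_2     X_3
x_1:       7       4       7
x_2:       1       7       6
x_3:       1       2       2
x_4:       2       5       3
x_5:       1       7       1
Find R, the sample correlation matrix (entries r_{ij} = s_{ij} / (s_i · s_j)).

Step 1 — column means:
  mean(X_1) = (7 + 1 + 1 + 2 + 1) / 5 = 12/5 = 2.4
  mean(X_2) = (4 + 7 + 2 + 5 + 7) / 5 = 25/5 = 5
  mean(X_3) = (7 + 6 + 2 + 3 + 1) / 5 = 19/5 = 3.8

Step 2 — sample variances and covariances s[i,j] = (1/(n-1)) · Σ_k (x_{k,i} - mean_i) · (x_{k,j} - mean_j), with n-1 = 4:
  s[X_1,X_1] = ((4.6)·(4.6) + (-1.4)·(-1.4) + (-1.4)·(-1.4) + (-0.4)·(-0.4) + (-1.4)·(-1.4)) / 4 = 27.2/4 = 6.8
  s[X_1,X_2] = ((4.6)·(-1) + (-1.4)·(2) + (-1.4)·(-3) + (-0.4)·(0) + (-1.4)·(2)) / 4 = -6/4 = -1.5
  s[X_1,X_3] = ((4.6)·(3.2) + (-1.4)·(2.2) + (-1.4)·(-1.8) + (-0.4)·(-0.8) + (-1.4)·(-2.8)) / 4 = 18.4/4 = 4.6
  s[X_2,X_2] = ((-1)·(-1) + (2)·(2) + (-3)·(-3) + (0)·(0) + (2)·(2)) / 4 = 18/4 = 4.5
  s[X_2,X_3] = ((-1)·(3.2) + (2)·(2.2) + (-3)·(-1.8) + (0)·(-0.8) + (2)·(-2.8)) / 4 = 1/4 = 0.25
  s[X_3,X_3] = ((3.2)·(3.2) + (2.2)·(2.2) + (-1.8)·(-1.8) + (-0.8)·(-0.8) + (-2.8)·(-2.8)) / 4 = 26.8/4 = 6.7
  Sample standard deviations s_i = √(s[i,i]):
  s(X_1) = √(6.8) = 2.6077
  s(X_2) = √(4.5) = 2.1213
  s(X_3) = √(6.7) = 2.5884

Step 3 — r_{ij} = s_{ij} / (s_i · s_j):
  r[X_1,X_1] = 1 (diagonal).
  r[X_1,X_2] = -1.5 / (2.6077 · 2.1213) = -1.5 / 5.5317 = -0.2712
  r[X_1,X_3] = 4.6 / (2.6077 · 2.5884) = 4.6 / 6.7498 = 0.6815
  r[X_2,X_2] = 1 (diagonal).
  r[X_2,X_3] = 0.25 / (2.1213 · 2.5884) = 0.25 / 5.4909 = 0.0455
  r[X_3,X_3] = 1 (diagonal).

R is symmetric with unit diagonal. Assembling:

R = [[1, -0.2712, 0.6815],
 [-0.2712, 1, 0.0455],
 [0.6815, 0.0455, 1]]


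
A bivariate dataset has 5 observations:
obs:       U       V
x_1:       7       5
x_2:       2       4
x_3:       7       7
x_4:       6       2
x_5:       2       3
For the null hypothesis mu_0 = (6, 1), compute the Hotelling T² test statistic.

Step 1 — sample mean vector:
  mean(U) = (7 + 2 + 7 + 6 + 2) / 5 = 24/5 = 4.8
  mean(V) = (5 + 4 + 7 + 2 + 3) / 5 = 21/5 = 4.2
  x̄ = (4.8, 4.2),  deviation x̄ - mu_0 = (4.8, 4.2) - (6, 1) = (-1.2, 3.2).

Step 2 — sample covariance matrix, S[i,j] = (1/(n-1)) · Σ_k (x_{k,i} - mean_i) · (x_{k,j} - mean_j), divisor n-1 = 4:
  S[U,U] = ((2.2)·(2.2) + (-2.8)·(-2.8) + (2.2)·(2.2) + (1.2)·(1.2) + (-2.8)·(-2.8)) / 4 = 26.8/4 = 6.7
  S[U,V] = ((2.2)·(0.8) + (-2.8)·(-0.2) + (2.2)·(2.8) + (1.2)·(-2.2) + (-2.8)·(-1.2)) / 4 = 9.2/4 = 2.3
  S[V,V] = ((0.8)·(0.8) + (-0.2)·(-0.2) + (2.8)·(2.8) + (-2.2)·(-2.2) + (-1.2)·(-1.2)) / 4 = 14.8/4 = 3.7
  S = [[6.7, 2.3],
 [2.3, 3.7]].

Step 3 — invert S. det(S) = 6.7·3.7 - (2.3)² = 19.5.
  S^{-1} = (1/det) · [[d, -b], [-b, a]] = [[0.1897, -0.1179],
 [-0.1179, 0.3436]].

Step 4 — quadratic form (x̄ - mu_0)^T · S^{-1} · (x̄ - mu_0):
  S^{-1} · (x̄ - mu_0) = (-0.6051, 1.241),
  (x̄ - mu_0)^T · [...] = (-1.2)·(-0.6051) + (3.2)·(1.241) = 4.6974.

Step 5 — scale by n: T² = 5 · 4.6974 = 23.4872.

T² ≈ 23.4872


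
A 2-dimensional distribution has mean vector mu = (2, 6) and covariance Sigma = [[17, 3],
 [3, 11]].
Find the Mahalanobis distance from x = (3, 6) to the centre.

Step 1 — centre the observation: (x - mu) = (1, 0).

Step 2 — invert Sigma. det(Sigma) = 17·11 - (3)² = 178.
  Sigma^{-1} = (1/det) · [[d, -b], [-b, a]] = [[0.0618, -0.0169],
 [-0.0169, 0.0955]].

Step 3 — form the quadratic (x - mu)^T · Sigma^{-1} · (x - mu):
  Sigma^{-1} · (x - mu) = (0.0618, -0.0169).
  (x - mu)^T · [Sigma^{-1} · (x - mu)] = (1)·(0.0618) + (0)·(-0.0169) = 0.0618.

Step 4 — take square root: d = √(0.0618) ≈ 0.2486.

d(x, mu) = √(0.0618) ≈ 0.2486


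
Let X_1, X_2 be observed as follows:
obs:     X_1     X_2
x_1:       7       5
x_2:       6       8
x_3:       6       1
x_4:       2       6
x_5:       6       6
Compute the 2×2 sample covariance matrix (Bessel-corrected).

Step 1 — column means:
  mean(X_1) = (7 + 6 + 6 + 2 + 6) / 5 = 27/5 = 5.4
  mean(X_2) = (5 + 8 + 1 + 6 + 6) / 5 = 26/5 = 5.2

Step 2 — sample covariance S[i,j] = (1/(n-1)) · Σ_k (x_{k,i} - mean_i) · (x_{k,j} - mean_j), with n-1 = 4.
  S[X_1,X_1] = ((1.6)·(1.6) + (0.6)·(0.6) + (0.6)·(0.6) + (-3.4)·(-3.4) + (0.6)·(0.6)) / 4 = 15.2/4 = 3.8
  S[X_1,X_2] = ((1.6)·(-0.2) + (0.6)·(2.8) + (0.6)·(-4.2) + (-3.4)·(0.8) + (0.6)·(0.8)) / 4 = -3.4/4 = -0.85
  S[X_2,X_2] = ((-0.2)·(-0.2) + (2.8)·(2.8) + (-4.2)·(-4.2) + (0.8)·(0.8) + (0.8)·(0.8)) / 4 = 26.8/4 = 6.7

S is symmetric (S[j,i] = S[i,j]). Assembling:

S = [[3.8, -0.85],
 [-0.85, 6.7]]


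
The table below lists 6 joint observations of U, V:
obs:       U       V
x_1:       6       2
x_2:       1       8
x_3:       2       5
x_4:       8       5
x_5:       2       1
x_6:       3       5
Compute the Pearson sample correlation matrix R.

Step 1 — column means:
  mean(U) = (6 + 1 + 2 + 8 + 2 + 3) / 6 = 22/6 = 3.6667
  mean(V) = (2 + 8 + 5 + 5 + 1 + 5) / 6 = 26/6 = 4.3333

Step 2 — sample variances and covariances s[i,j] = (1/(n-1)) · Σ_k (x_{k,i} - mean_i) · (x_{k,j} - mean_j), with n-1 = 5:
  s[U,U] = ((2.3333)·(2.3333) + (-2.6667)·(-2.6667) + (-1.6667)·(-1.6667) + (4.3333)·(4.3333) + (-1.6667)·(-1.6667) + (-0.6667)·(-0.6667)) / 5 = 37.3333/5 = 7.4667
  s[U,V] = ((2.3333)·(-2.3333) + (-2.6667)·(3.6667) + (-1.6667)·(0.6667) + (4.3333)·(0.6667) + (-1.6667)·(-3.3333) + (-0.6667)·(0.6667)) / 5 = -8.3333/5 = -1.6667
  s[V,V] = ((-2.3333)·(-2.3333) + (3.6667)·(3.6667) + (0.6667)·(0.6667) + (0.6667)·(0.6667) + (-3.3333)·(-3.3333) + (0.6667)·(0.6667)) / 5 = 31.3333/5 = 6.2667
  Sample standard deviations s_i = √(s[i,i]):
  s(U) = √(7.4667) = 2.7325
  s(V) = √(6.2667) = 2.5033

Step 3 — r_{ij} = s_{ij} / (s_i · s_j):
  r[U,U] = 1 (diagonal).
  r[U,V] = -1.6667 / (2.7325 · 2.5033) = -1.6667 / 6.8404 = -0.2437
  r[V,V] = 1 (diagonal).

R is symmetric with unit diagonal. Assembling:

R = [[1, -0.2437],
 [-0.2437, 1]]


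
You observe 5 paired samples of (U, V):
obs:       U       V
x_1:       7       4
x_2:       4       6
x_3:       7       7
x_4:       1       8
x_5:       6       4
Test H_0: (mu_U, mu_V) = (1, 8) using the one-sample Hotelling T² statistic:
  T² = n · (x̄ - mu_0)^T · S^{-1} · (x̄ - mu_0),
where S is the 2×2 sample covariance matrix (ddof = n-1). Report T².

Step 1 — sample mean vector:
  mean(U) = (7 + 4 + 7 + 1 + 6) / 5 = 25/5 = 5
  mean(V) = (4 + 6 + 7 + 8 + 4) / 5 = 29/5 = 5.8
  x̄ = (5, 5.8),  deviation x̄ - mu_0 = (5, 5.8) - (1, 8) = (4, -2.2).

Step 2 — sample covariance matrix, S[i,j] = (1/(n-1)) · Σ_k (x_{k,i} - mean_i) · (x_{k,j} - mean_j), divisor n-1 = 4:
  S[U,U] = ((2)·(2) + (-1)·(-1) + (2)·(2) + (-4)·(-4) + (1)·(1)) / 4 = 26/4 = 6.5
  S[U,V] = ((2)·(-1.8) + (-1)·(0.2) + (2)·(1.2) + (-4)·(2.2) + (1)·(-1.8)) / 4 = -12/4 = -3
  S[V,V] = ((-1.8)·(-1.8) + (0.2)·(0.2) + (1.2)·(1.2) + (2.2)·(2.2) + (-1.8)·(-1.8)) / 4 = 12.8/4 = 3.2
  S = [[6.5, -3],
 [-3, 3.2]].

Step 3 — invert S. det(S) = 6.5·3.2 - (-3)² = 11.8.
  S^{-1} = (1/det) · [[d, -b], [-b, a]] = [[0.2712, 0.2542],
 [0.2542, 0.5508]].

Step 4 — quadratic form (x̄ - mu_0)^T · S^{-1} · (x̄ - mu_0):
  S^{-1} · (x̄ - mu_0) = (0.5254, -0.1949),
  (x̄ - mu_0)^T · [...] = (4)·(0.5254) + (-2.2)·(-0.1949) = 2.5305.

Step 5 — scale by n: T² = 5 · 2.5305 = 12.6525.

T² ≈ 12.6525


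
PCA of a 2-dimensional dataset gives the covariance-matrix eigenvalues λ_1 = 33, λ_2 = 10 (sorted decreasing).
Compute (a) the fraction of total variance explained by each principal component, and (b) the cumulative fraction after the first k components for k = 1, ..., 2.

Step 1 — total variance = trace(Sigma) = Σ λ_i = 33 + 10 = 43.

Step 2 — fraction explained by component i = λ_i / Σ λ:
  PC1: 33/43 = 0.7674
  PC2: 10/43 = 0.2326

Step 3 — cumulative fraction after k components = (λ_1 + ... + λ_k) / Σ λ:
  k = 1: 33/43 = 0.7674
  k = 2: (33 + 10)/43 = 43/43 = 1

Summary (fraction, with percent):

explained: PC1 0.7674 (76.74%), PC2 0.2326 (23.26%);  cumulative: 0.7674, 1


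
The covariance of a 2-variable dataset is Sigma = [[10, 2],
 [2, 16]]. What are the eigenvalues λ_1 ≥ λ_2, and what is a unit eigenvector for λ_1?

Step 1 — characteristic polynomial of 2×2 Sigma:
  det(Sigma - λI) = λ² - trace · λ + det = 0.
  trace = 10 + 16 = 26, det = 10·16 - (2)² = 156.
Step 2 — discriminant:
  Δ = trace² - 4·det = 676 - 624 = 52.
Step 3 — eigenvalues:
  λ = (trace ± √Δ)/2 = (26 ± 7.2111)/2,
  λ_1 = 16.6056,  λ_2 = 9.3944.

Step 4 — unit eigenvector for λ_1: solve (Sigma - λ_1 I)v = 0. First row:
  (10 - 16.6056)·v_x + (2)·v_y = 0, i.e. (-6.6056)·v_x + (2)·v_y = 0,
  so v ∝ (b, λ_1 - a) = (2, 6.6056) = u.
  ||u|| = √((2)² + (6.6056)²) = √(47.6333) ≈ 6.9017,
  v_1 = u/||u|| ≈ (0.2898, 0.9571) (||v_1|| = 1).

λ_1 = 16.6056,  λ_2 = 9.3944;  v_1 ≈ (0.2898, 0.9571)


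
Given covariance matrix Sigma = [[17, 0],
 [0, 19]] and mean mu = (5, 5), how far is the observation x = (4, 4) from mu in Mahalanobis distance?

Step 1 — centre the observation: (x - mu) = (-1, -1).

Step 2 — invert Sigma. det(Sigma) = 17·19 - (0)² = 323.
  Sigma^{-1} = (1/det) · [[d, -b], [-b, a]] = [[0.0588, 0],
 [0, 0.0526]].

Step 3 — form the quadratic (x - mu)^T · Sigma^{-1} · (x - mu):
  Sigma^{-1} · (x - mu) = (-0.0588, -0.0526).
  (x - mu)^T · [Sigma^{-1} · (x - mu)] = (-1)·(-0.0588) + (-1)·(-0.0526) = 0.1115.

Step 4 — take square root: d = √(0.1115) ≈ 0.3338.

d(x, mu) = √(0.1115) ≈ 0.3338


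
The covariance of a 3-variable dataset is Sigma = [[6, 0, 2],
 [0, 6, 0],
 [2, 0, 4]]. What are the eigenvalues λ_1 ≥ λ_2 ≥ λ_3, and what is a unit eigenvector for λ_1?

Step 1 — characteristic polynomial p(λ) = det(λI - Sigma) = λ³ - tr·λ² + c_1·λ - det, where tr = trace, c_1 = sum of the principal 2×2 minors, det = det(Sigma):
  tr = 6 + 6 + 4 = 16,
  c_1 = (6·6 - (0)²) + (6·4 - (2)²) + (6·4 - (0)²) = 36 + 20 + 24 = 80,
  det = 6·(6·4 - (0)²) - (0)·((0)·4 - (0)·(2)) + (2)·((0)·(0) - 6·(2)) = 6·(24) - (0)·(0) + (2)·(-12) = 120.
  So p(λ) = λ³ - 16λ² + 80λ - 120.
Step 2 — look for an integer root (rational root theorem: any rational root is an integer divisor of 120). Testing λ = 6:
  p(6) = 216 - 576 + 480 - 120 = 0  ✓
  Dividing out (λ - 6): p(λ) = (λ - 6)(λ² - 10λ + 20).
Step 3 — remaining eigenvalues from the quadratic λ² - 10λ + 20 = 0:
  Δ = 10² - 4·20 = 100 - 80 = 20,  λ = (10 ± √20)/2 = (10 ± 4.4721)/2 ≈ 7.2361 or 2.7639.
  Sorted: λ_1 = 7.2361,  λ_2 = 6,  λ_3 = 2.7639  (check: sum = 16 = tr ✓).

Step 4 — unit eigenvector for λ_1 ≈ 7.2361: v spans the null space of (Sigma - λ_1 I), whose rows are
  r_1 = (-1.2361, 0, 2),  r_2 = (0, -1.2361, 0),  r_3 = (2, 0, -3.2361).
  v is orthogonal to every row, so take v ∝ r_1 × r_2 = ((0)·(0) - (2)·(-1.2361), (2)·(0) - (-1.2361)·(0), (-1.2361)·(-1.2361) - (0)·(0)) ≈ (2.4721, 0, 1.5279).
  Let u = (2.4721, 0, 1.5279).
  ||u|| = √((2.4721)² + (0)² + (1.5279)²) = √(8.4458) ≈ 2.9062,  v_1 = u/||u|| ≈ (0.8507, 0, 0.5257) (||v_1|| = 1).

λ_1 = 7.2361,  λ_2 = 6,  λ_3 = 2.7639;  v_1 ≈ (0.8507, 0, 0.5257)


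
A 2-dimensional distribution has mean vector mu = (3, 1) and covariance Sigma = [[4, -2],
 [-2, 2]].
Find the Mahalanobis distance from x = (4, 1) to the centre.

Step 1 — centre the observation: (x - mu) = (1, 0).

Step 2 — invert Sigma. det(Sigma) = 4·2 - (-2)² = 4.
  Sigma^{-1} = (1/det) · [[d, -b], [-b, a]] = [[0.5, 0.5],
 [0.5, 1]].

Step 3 — form the quadratic (x - mu)^T · Sigma^{-1} · (x - mu):
  Sigma^{-1} · (x - mu) = (0.5, 0.5).
  (x - mu)^T · [Sigma^{-1} · (x - mu)] = (1)·(0.5) + (0)·(0.5) = 0.5.

Step 4 — take square root: d = √(0.5) ≈ 0.7071.

d(x, mu) = √(0.5) ≈ 0.7071


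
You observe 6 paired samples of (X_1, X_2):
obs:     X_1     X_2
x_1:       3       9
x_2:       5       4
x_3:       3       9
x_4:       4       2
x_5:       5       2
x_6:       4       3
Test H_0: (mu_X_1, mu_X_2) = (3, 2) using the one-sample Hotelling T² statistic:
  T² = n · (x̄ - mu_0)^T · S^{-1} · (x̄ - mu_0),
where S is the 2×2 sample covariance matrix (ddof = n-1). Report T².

Step 1 — sample mean vector:
  mean(X_1) = (3 + 5 + 3 + 4 + 5 + 4) / 6 = 24/6 = 4
  mean(X_2) = (9 + 4 + 9 + 2 + 2 + 3) / 6 = 29/6 = 4.8333
  x̄ = (4, 4.8333),  deviation x̄ - mu_0 = (4, 4.8333) - (3, 2) = (1, 2.8333).

Step 2 — sample covariance matrix, S[i,j] = (1/(n-1)) · Σ_k (x_{k,i} - mean_i) · (x_{k,j} - mean_j), divisor n-1 = 5:
  S[X_1,X_1] = ((-1)·(-1) + (1)·(1) + (-1)·(-1) + (0)·(0) + (1)·(1) + (0)·(0)) / 5 = 4/5 = 0.8
  S[X_1,X_2] = ((-1)·(4.1667) + (1)·(-0.8333) + (-1)·(4.1667) + (0)·(-2.8333) + (1)·(-2.8333) + (0)·(-1.8333)) / 5 = -12/5 = -2.4
  S[X_2,X_2] = ((4.1667)·(4.1667) + (-0.8333)·(-0.8333) + (4.1667)·(4.1667) + (-2.8333)·(-2.8333) + (-2.8333)·(-2.8333) + (-1.8333)·(-1.8333)) / 5 = 54.8333/5 = 10.9667
  S = [[0.8, -2.4],
 [-2.4, 10.9667]].

Step 3 — invert S. det(S) = 0.8·10.9667 - (-2.4)² = 3.0133.
  S^{-1} = (1/det) · [[d, -b], [-b, a]] = [[3.6394, 0.7965],
 [0.7965, 0.2655]].

Step 4 — quadratic form (x̄ - mu_0)^T · S^{-1} · (x̄ - mu_0):
  S^{-1} · (x̄ - mu_0) = (5.896, 1.5487),
  (x̄ - mu_0)^T · [...] = (1)·(5.896) + (2.8333)·(1.5487) = 10.2839.

Step 5 — scale by n: T² = 6 · 10.2839 = 61.7035.

T² ≈ 61.7035


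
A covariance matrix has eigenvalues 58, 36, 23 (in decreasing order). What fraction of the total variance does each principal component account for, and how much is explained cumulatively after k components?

Step 1 — total variance = trace(Sigma) = Σ λ_i = 58 + 36 + 23 = 117.

Step 2 — fraction explained by component i = λ_i / Σ λ:
  PC1: 58/117 = 0.4957
  PC2: 36/117 = 0.3077
  PC3: 23/117 = 0.1966

Step 3 — cumulative fraction after k components = (λ_1 + ... + λ_k) / Σ λ:
  k = 1: 58/117 = 0.4957
  k = 2: (58 + 36)/117 = 94/117 = 0.8034
  k = 3: (58 + 36 + 23)/117 = 117/117 = 1

Summary (fraction, with percent):

explained: PC1 0.4957 (49.57%), PC2 0.3077 (30.77%), PC3 0.1966 (19.66%);  cumulative: 0.4957, 0.8034, 1


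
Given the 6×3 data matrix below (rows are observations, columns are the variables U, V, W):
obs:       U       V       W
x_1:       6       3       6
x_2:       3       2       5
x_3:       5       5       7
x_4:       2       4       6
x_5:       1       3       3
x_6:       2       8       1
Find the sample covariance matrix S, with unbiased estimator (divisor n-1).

Step 1 — column means:
  mean(U) = (6 + 3 + 5 + 2 + 1 + 2) / 6 = 19/6 = 3.1667
  mean(V) = (3 + 2 + 5 + 4 + 3 + 8) / 6 = 25/6 = 4.1667
  mean(W) = (6 + 5 + 7 + 6 + 3 + 1) / 6 = 28/6 = 4.6667

Step 2 — sample covariance S[i,j] = (1/(n-1)) · Σ_k (x_{k,i} - mean_i) · (x_{k,j} - mean_j), with n-1 = 5.
  S[U,U] = ((2.8333)·(2.8333) + (-0.1667)·(-0.1667) + (1.8333)·(1.8333) + (-1.1667)·(-1.1667) + (-2.1667)·(-2.1667) + (-1.1667)·(-1.1667)) / 5 = 18.8333/5 = 3.7667
  S[U,V] = ((2.8333)·(-1.1667) + (-0.1667)·(-2.1667) + (1.8333)·(0.8333) + (-1.1667)·(-0.1667) + (-2.1667)·(-1.1667) + (-1.1667)·(3.8333)) / 5 = -3.1667/5 = -0.6333
  S[U,W] = ((2.8333)·(1.3333) + (-0.1667)·(0.3333) + (1.8333)·(2.3333) + (-1.1667)·(1.3333) + (-2.1667)·(-1.6667) + (-1.1667)·(-3.6667)) / 5 = 14.3333/5 = 2.8667
  S[V,V] = ((-1.1667)·(-1.1667) + (-2.1667)·(-2.1667) + (0.8333)·(0.8333) + (-0.1667)·(-0.1667) + (-1.1667)·(-1.1667) + (3.8333)·(3.8333)) / 5 = 22.8333/5 = 4.5667
  S[V,W] = ((-1.1667)·(1.3333) + (-2.1667)·(0.3333) + (0.8333)·(2.3333) + (-0.1667)·(1.3333) + (-1.1667)·(-1.6667) + (3.8333)·(-3.6667)) / 5 = -12.6667/5 = -2.5333
  S[W,W] = ((1.3333)·(1.3333) + (0.3333)·(0.3333) + (2.3333)·(2.3333) + (1.3333)·(1.3333) + (-1.6667)·(-1.6667) + (-3.6667)·(-3.6667)) / 5 = 25.3333/5 = 5.0667

S is symmetric (S[j,i] = S[i,j]). Assembling:

S = [[3.7667, -0.6333, 2.8667],
 [-0.6333, 4.5667, -2.5333],
 [2.8667, -2.5333, 5.0667]]


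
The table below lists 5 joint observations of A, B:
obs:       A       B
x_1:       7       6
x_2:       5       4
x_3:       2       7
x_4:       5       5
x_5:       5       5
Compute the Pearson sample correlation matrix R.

Step 1 — column means:
  mean(A) = (7 + 5 + 2 + 5 + 5) / 5 = 24/5 = 4.8
  mean(B) = (6 + 4 + 7 + 5 + 5) / 5 = 27/5 = 5.4

Step 2 — sample variances and covariances s[i,j] = (1/(n-1)) · Σ_k (x_{k,i} - mean_i) · (x_{k,j} - mean_j), with n-1 = 4:
  s[A,A] = ((2.2)·(2.2) + (0.2)·(0.2) + (-2.8)·(-2.8) + (0.2)·(0.2) + (0.2)·(0.2)) / 4 = 12.8/4 = 3.2
  s[A,B] = ((2.2)·(0.6) + (0.2)·(-1.4) + (-2.8)·(1.6) + (0.2)·(-0.4) + (0.2)·(-0.4)) / 4 = -3.6/4 = -0.9
  s[B,B] = ((0.6)·(0.6) + (-1.4)·(-1.4) + (1.6)·(1.6) + (-0.4)·(-0.4) + (-0.4)·(-0.4)) / 4 = 5.2/4 = 1.3
  Sample standard deviations s_i = √(s[i,i]):
  s(A) = √(3.2) = 1.7889
  s(B) = √(1.3) = 1.1402

Step 3 — r_{ij} = s_{ij} / (s_i · s_j):
  r[A,A] = 1 (diagonal).
  r[A,B] = -0.9 / (1.7889 · 1.1402) = -0.9 / 2.0396 = -0.4413
  r[B,B] = 1 (diagonal).

R is symmetric with unit diagonal. Assembling:

R = [[1, -0.4413],
 [-0.4413, 1]]


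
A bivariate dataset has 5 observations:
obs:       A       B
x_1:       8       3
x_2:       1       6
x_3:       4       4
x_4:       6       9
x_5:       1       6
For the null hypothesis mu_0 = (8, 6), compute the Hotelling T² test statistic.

Step 1 — sample mean vector:
  mean(A) = (8 + 1 + 4 + 6 + 1) / 5 = 20/5 = 4
  mean(B) = (3 + 6 + 4 + 9 + 6) / 5 = 28/5 = 5.6
  x̄ = (4, 5.6),  deviation x̄ - mu_0 = (4, 5.6) - (8, 6) = (-4, -0.4).

Step 2 — sample covariance matrix, S[i,j] = (1/(n-1)) · Σ_k (x_{k,i} - mean_i) · (x_{k,j} - mean_j), divisor n-1 = 4:
  S[A,A] = ((4)·(4) + (-3)·(-3) + (0)·(0) + (2)·(2) + (-3)·(-3)) / 4 = 38/4 = 9.5
  S[A,B] = ((4)·(-2.6) + (-3)·(0.4) + (0)·(-1.6) + (2)·(3.4) + (-3)·(0.4)) / 4 = -6/4 = -1.5
  S[B,B] = ((-2.6)·(-2.6) + (0.4)·(0.4) + (-1.6)·(-1.6) + (3.4)·(3.4) + (0.4)·(0.4)) / 4 = 21.2/4 = 5.3
  S = [[9.5, -1.5],
 [-1.5, 5.3]].

Step 3 — invert S. det(S) = 9.5·5.3 - (-1.5)² = 48.1.
  S^{-1} = (1/det) · [[d, -b], [-b, a]] = [[0.1102, 0.0312],
 [0.0312, 0.1975]].

Step 4 — quadratic form (x̄ - mu_0)^T · S^{-1} · (x̄ - mu_0):
  S^{-1} · (x̄ - mu_0) = (-0.4532, -0.2037),
  (x̄ - mu_0)^T · [...] = (-4)·(-0.4532) + (-0.4)·(-0.2037) = 1.8944.

Step 5 — scale by n: T² = 5 · 1.8944 = 9.4719.

T² ≈ 9.4719


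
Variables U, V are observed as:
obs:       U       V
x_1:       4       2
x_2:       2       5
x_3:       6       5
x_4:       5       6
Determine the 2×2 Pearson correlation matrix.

Step 1 — column means:
  mean(U) = (4 + 2 + 6 + 5) / 4 = 17/4 = 4.25
  mean(V) = (2 + 5 + 5 + 6) / 4 = 18/4 = 4.5

Step 2 — sample variances and covariances s[i,j] = (1/(n-1)) · Σ_k (x_{k,i} - mean_i) · (x_{k,j} - mean_j), with n-1 = 3:
  s[U,U] = ((-0.25)·(-0.25) + (-2.25)·(-2.25) + (1.75)·(1.75) + (0.75)·(0.75)) / 3 = 8.75/3 = 2.9167
  s[U,V] = ((-0.25)·(-2.5) + (-2.25)·(0.5) + (1.75)·(0.5) + (0.75)·(1.5)) / 3 = 1.5/3 = 0.5
  s[V,V] = ((-2.5)·(-2.5) + (0.5)·(0.5) + (0.5)·(0.5) + (1.5)·(1.5)) / 3 = 9/3 = 3
  Sample standard deviations s_i = √(s[i,i]):
  s(U) = √(2.9167) = 1.7078
  s(V) = √(3) = 1.7321

Step 3 — r_{ij} = s_{ij} / (s_i · s_j):
  r[U,U] = 1 (diagonal).
  r[U,V] = 0.5 / (1.7078 · 1.7321) = 0.5 / 2.958 = 0.169
  r[V,V] = 1 (diagonal).

R is symmetric with unit diagonal. Assembling:

R = [[1, 0.169],
 [0.169, 1]]


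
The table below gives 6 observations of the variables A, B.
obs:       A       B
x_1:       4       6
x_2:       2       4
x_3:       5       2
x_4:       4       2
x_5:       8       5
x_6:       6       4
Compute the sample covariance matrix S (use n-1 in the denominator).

Step 1 — column means:
  mean(A) = (4 + 2 + 5 + 4 + 8 + 6) / 6 = 29/6 = 4.8333
  mean(B) = (6 + 4 + 2 + 2 + 5 + 4) / 6 = 23/6 = 3.8333

Step 2 — sample covariance S[i,j] = (1/(n-1)) · Σ_k (x_{k,i} - mean_i) · (x_{k,j} - mean_j), with n-1 = 5.
  S[A,A] = ((-0.8333)·(-0.8333) + (-2.8333)·(-2.8333) + (0.1667)·(0.1667) + (-0.8333)·(-0.8333) + (3.1667)·(3.1667) + (1.1667)·(1.1667)) / 5 = 20.8333/5 = 4.1667
  S[A,B] = ((-0.8333)·(2.1667) + (-2.8333)·(0.1667) + (0.1667)·(-1.8333) + (-0.8333)·(-1.8333) + (3.1667)·(1.1667) + (1.1667)·(0.1667)) / 5 = 2.8333/5 = 0.5667
  S[B,B] = ((2.1667)·(2.1667) + (0.1667)·(0.1667) + (-1.8333)·(-1.8333) + (-1.8333)·(-1.8333) + (1.1667)·(1.1667) + (0.1667)·(0.1667)) / 5 = 12.8333/5 = 2.5667

S is symmetric (S[j,i] = S[i,j]). Assembling:

S = [[4.1667, 0.5667],
 [0.5667, 2.5667]]


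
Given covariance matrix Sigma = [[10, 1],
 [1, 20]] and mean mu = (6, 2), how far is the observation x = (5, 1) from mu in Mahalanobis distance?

Step 1 — centre the observation: (x - mu) = (-1, -1).

Step 2 — invert Sigma. det(Sigma) = 10·20 - (1)² = 199.
  Sigma^{-1} = (1/det) · [[d, -b], [-b, a]] = [[0.1005, -0.005],
 [-0.005, 0.0503]].

Step 3 — form the quadratic (x - mu)^T · Sigma^{-1} · (x - mu):
  Sigma^{-1} · (x - mu) = (-0.0955, -0.0452).
  (x - mu)^T · [Sigma^{-1} · (x - mu)] = (-1)·(-0.0955) + (-1)·(-0.0452) = 0.1407.

Step 4 — take square root: d = √(0.1407) ≈ 0.3751.

d(x, mu) = √(0.1407) ≈ 0.3751


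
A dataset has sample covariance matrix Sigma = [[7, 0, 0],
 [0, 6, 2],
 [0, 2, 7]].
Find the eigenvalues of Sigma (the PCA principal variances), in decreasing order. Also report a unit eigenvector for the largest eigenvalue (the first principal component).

Step 1 — characteristic polynomial p(λ) = det(λI - Sigma) = λ³ - tr·λ² + c_1·λ - det, where tr = trace, c_1 = sum of the principal 2×2 minors, det = det(Sigma):
  tr = 7 + 6 + 7 = 20,
  c_1 = (7·6 - (0)²) + (7·7 - (0)²) + (6·7 - (2)²) = 42 + 49 + 38 = 129,
  det = 7·(6·7 - (2)²) - (0)·((0)·7 - (2)·(0)) + (0)·((0)·(2) - 6·(0)) = 7·(38) - (0)·(0) + (0)·(0) = 266.
  So p(λ) = λ³ - 20λ² + 129λ - 266.
Step 2 — look for an integer root (rational root theorem: any rational root is an integer divisor of 266). Testing λ = 7:
  p(7) = 343 - 980 + 903 - 266 = 0  ✓
  Dividing out (λ - 7): p(λ) = (λ - 7)(λ² - 13λ + 38).
Step 3 — remaining eigenvalues from the quadratic λ² - 13λ + 38 = 0:
  Δ = 13² - 4·38 = 169 - 152 = 17,  λ = (13 ± √17)/2 = (13 ± 4.1231)/2 ≈ 8.5616 or 4.4384.
  Sorted: λ_1 = 8.5616,  λ_2 = 7,  λ_3 = 4.4384  (check: sum = 20 = tr ✓).

Step 4 — unit eigenvector for λ_1 ≈ 8.5616: v spans the null space of (Sigma - λ_1 I), whose rows are
  r_1 = (-1.5616, 0, 0),  r_2 = (0, -2.5616, 2),  r_3 = (0, 2, -1.5616).
  v is orthogonal to every row, so take v ∝ r_1 × r_2 = ((0)·(2) - (0)·(-2.5616), (0)·(0) - (-1.5616)·(2), (-1.5616)·(-2.5616) - (0)·(0)) ≈ (0, 3.1231, 4).
  Let u = (0, 3.1231, 4).
  ||u|| = √((0)² + (3.1231)² + (4)²) = √(25.7538) ≈ 5.0748,  v_1 = u/||u|| ≈ (0, 0.6154, 0.7882) (||v_1|| = 1).

λ_1 = 8.5616,  λ_2 = 7,  λ_3 = 4.4384;  v_1 ≈ (0, 0.6154, 0.7882)


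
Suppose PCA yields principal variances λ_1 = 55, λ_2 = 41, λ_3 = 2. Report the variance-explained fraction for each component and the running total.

Step 1 — total variance = trace(Sigma) = Σ λ_i = 55 + 41 + 2 = 98.

Step 2 — fraction explained by component i = λ_i / Σ λ:
  PC1: 55/98 = 0.5612
  PC2: 41/98 = 0.4184
  PC3: 2/98 = 0.0204

Step 3 — cumulative fraction after k components = (λ_1 + ... + λ_k) / Σ λ:
  k = 1: 55/98 = 0.5612
  k = 2: (55 + 41)/98 = 96/98 = 0.9796
  k = 3: (55 + 41 + 2)/98 = 98/98 = 1

Summary (fraction, with percent):

explained: PC1 0.5612 (56.12%), PC2 0.4184 (41.84%), PC3 0.0204 (2.04%);  cumulative: 0.5612, 0.9796, 1


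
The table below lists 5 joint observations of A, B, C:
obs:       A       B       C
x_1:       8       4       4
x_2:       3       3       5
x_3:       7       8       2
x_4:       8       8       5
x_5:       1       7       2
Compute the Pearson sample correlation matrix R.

Step 1 — column means:
  mean(A) = (8 + 3 + 7 + 8 + 1) / 5 = 27/5 = 5.4
  mean(B) = (4 + 3 + 8 + 8 + 7) / 5 = 30/5 = 6
  mean(C) = (4 + 5 + 2 + 5 + 2) / 5 = 18/5 = 3.6

Step 2 — sample variances and covariances s[i,j] = (1/(n-1)) · Σ_k (x_{k,i} - mean_i) · (x_{k,j} - mean_j), with n-1 = 4:
  s[A,A] = ((2.6)·(2.6) + (-2.4)·(-2.4) + (1.6)·(1.6) + (2.6)·(2.6) + (-4.4)·(-4.4)) / 4 = 41.2/4 = 10.3
  s[A,B] = ((2.6)·(-2) + (-2.4)·(-3) + (1.6)·(2) + (2.6)·(2) + (-4.4)·(1)) / 4 = 6/4 = 1.5
  s[A,C] = ((2.6)·(0.4) + (-2.4)·(1.4) + (1.6)·(-1.6) + (2.6)·(1.4) + (-4.4)·(-1.6)) / 4 = 5.8/4 = 1.45
  s[B,B] = ((-2)·(-2) + (-3)·(-3) + (2)·(2) + (2)·(2) + (1)·(1)) / 4 = 22/4 = 5.5
  s[B,C] = ((-2)·(0.4) + (-3)·(1.4) + (2)·(-1.6) + (2)·(1.4) + (1)·(-1.6)) / 4 = -7/4 = -1.75
  s[C,C] = ((0.4)·(0.4) + (1.4)·(1.4) + (-1.6)·(-1.6) + (1.4)·(1.4) + (-1.6)·(-1.6)) / 4 = 9.2/4 = 2.3
  Sample standard deviations s_i = √(s[i,i]):
  s(A) = √(10.3) = 3.2094
  s(B) = √(5.5) = 2.3452
  s(C) = √(2.3) = 1.5166

Step 3 — r_{ij} = s_{ij} / (s_i · s_j):
  r[A,A] = 1 (diagonal).
  r[A,B] = 1.5 / (3.2094 · 2.3452) = 1.5 / 7.5266 = 0.1993
  r[A,C] = 1.45 / (3.2094 · 1.5166) = 1.45 / 4.8672 = 0.2979
  r[B,B] = 1 (diagonal).
  r[B,C] = -1.75 / (2.3452 · 1.5166) = -1.75 / 3.5567 = -0.492
  r[C,C] = 1 (diagonal).

R is symmetric with unit diagonal. Assembling:

R = [[1, 0.1993, 0.2979],
 [0.1993, 1, -0.492],
 [0.2979, -0.492, 1]]


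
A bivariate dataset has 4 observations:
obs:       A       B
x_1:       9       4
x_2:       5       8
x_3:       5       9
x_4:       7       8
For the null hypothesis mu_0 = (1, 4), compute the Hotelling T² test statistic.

Step 1 — sample mean vector:
  mean(A) = (9 + 5 + 5 + 7) / 4 = 26/4 = 6.5
  mean(B) = (4 + 8 + 9 + 8) / 4 = 29/4 = 7.25
  x̄ = (6.5, 7.25),  deviation x̄ - mu_0 = (6.5, 7.25) - (1, 4) = (5.5, 3.25).

Step 2 — sample covariance matrix, S[i,j] = (1/(n-1)) · Σ_k (x_{k,i} - mean_i) · (x_{k,j} - mean_j), divisor n-1 = 3:
  S[A,A] = ((2.5)·(2.5) + (-1.5)·(-1.5) + (-1.5)·(-1.5) + (0.5)·(0.5)) / 3 = 11/3 = 3.6667
  S[A,B] = ((2.5)·(-3.25) + (-1.5)·(0.75) + (-1.5)·(1.75) + (0.5)·(0.75)) / 3 = -11.5/3 = -3.8333
  S[B,B] = ((-3.25)·(-3.25) + (0.75)·(0.75) + (1.75)·(1.75) + (0.75)·(0.75)) / 3 = 14.75/3 = 4.9167
  S = [[3.6667, -3.8333],
 [-3.8333, 4.9167]].

Step 3 — invert S. det(S) = 3.6667·4.9167 - (-3.8333)² = 3.3333.
  S^{-1} = (1/det) · [[d, -b], [-b, a]] = [[1.475, 1.15],
 [1.15, 1.1]].

Step 4 — quadratic form (x̄ - mu_0)^T · S^{-1} · (x̄ - mu_0):
  S^{-1} · (x̄ - mu_0) = (11.85, 9.9),
  (x̄ - mu_0)^T · [...] = (5.5)·(11.85) + (3.25)·(9.9) = 97.35.

Step 5 — scale by n: T² = 4 · 97.35 = 389.4.

T² ≈ 389.4


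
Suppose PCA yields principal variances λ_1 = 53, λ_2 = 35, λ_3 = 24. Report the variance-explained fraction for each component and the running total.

Step 1 — total variance = trace(Sigma) = Σ λ_i = 53 + 35 + 24 = 112.

Step 2 — fraction explained by component i = λ_i / Σ λ:
  PC1: 53/112 = 0.4732
  PC2: 35/112 = 0.3125
  PC3: 24/112 = 0.2143

Step 3 — cumulative fraction after k components = (λ_1 + ... + λ_k) / Σ λ:
  k = 1: 53/112 = 0.4732
  k = 2: (53 + 35)/112 = 88/112 = 0.7857
  k = 3: (53 + 35 + 24)/112 = 112/112 = 1

Summary (fraction, with percent):

explained: PC1 0.4732 (47.32%), PC2 0.3125 (31.25%), PC3 0.2143 (21.43%);  cumulative: 0.4732, 0.7857, 1


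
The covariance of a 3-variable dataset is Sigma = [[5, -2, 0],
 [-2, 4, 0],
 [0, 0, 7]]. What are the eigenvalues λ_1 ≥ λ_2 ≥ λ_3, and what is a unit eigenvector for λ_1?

Step 1 — characteristic polynomial p(λ) = det(λI - Sigma) = λ³ - tr·λ² + c_1·λ - det, where tr = trace, c_1 = sum of the principal 2×2 minors, det = det(Sigma):
  tr = 5 + 4 + 7 = 16,
  c_1 = (5·4 - (-2)²) + (5·7 - (0)²) + (4·7 - (0)²) = 16 + 35 + 28 = 79,
  det = 5·(4·7 - (0)²) - (-2)·((-2)·7 - (0)·(0)) + (0)·((-2)·(0) - 4·(0)) = 5·(28) - (-2)·(-14) + (0)·(0) = 112.
  So p(λ) = λ³ - 16λ² + 79λ - 112.
Step 2 — look for an integer root (rational root theorem: any rational root is an integer divisor of 112). Testing λ = 7:
  p(7) = 343 - 784 + 553 - 112 = 0  ✓
  Dividing out (λ - 7): p(λ) = (λ - 7)(λ² - 9λ + 16).
Step 3 — remaining eigenvalues from the quadratic λ² - 9λ + 16 = 0:
  Δ = 9² - 4·16 = 81 - 64 = 17,  λ = (9 ± √17)/2 = (9 ± 4.1231)/2 ≈ 6.5616 or 2.4384.
  Sorted: λ_1 = 7,  λ_2 = 6.5616,  λ_3 = 2.4384  (check: sum = 16 = tr ✓).

Step 4 — unit eigenvector for λ_1 = 7: v spans the null space of (Sigma - λ_1 I), whose rows are
  r_1 = (-2, -2, 0),  r_2 = (-2, -3, 0),  r_3 = (0, 0, 0).
  v is orthogonal to every row, so take v ∝ r_1 × r_2 = ((-2)·(0) - (0)·(-3), (0)·(-2) - (-2)·(0), (-2)·(-3) - (-2)·(-2)) = (0, 0, 2).
  Rescale (divide by 2): u = (0, 0, 1).
  ||u|| = √((0)² + (0)² + (1)²) = √(1) = 1,  v_1 = u/||u|| ≈ (0, 0, 1) (||v_1|| = 1).

λ_1 = 7,  λ_2 = 6.5616,  λ_3 = 2.4384;  v_1 ≈ (0, 0, 1)


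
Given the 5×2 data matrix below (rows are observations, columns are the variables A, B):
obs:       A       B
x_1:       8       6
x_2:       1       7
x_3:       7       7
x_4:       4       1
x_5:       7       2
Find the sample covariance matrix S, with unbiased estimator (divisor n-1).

Step 1 — column means:
  mean(A) = (8 + 1 + 7 + 4 + 7) / 5 = 27/5 = 5.4
  mean(B) = (6 + 7 + 7 + 1 + 2) / 5 = 23/5 = 4.6

Step 2 — sample covariance S[i,j] = (1/(n-1)) · Σ_k (x_{k,i} - mean_i) · (x_{k,j} - mean_j), with n-1 = 4.
  S[A,A] = ((2.6)·(2.6) + (-4.4)·(-4.4) + (1.6)·(1.6) + (-1.4)·(-1.4) + (1.6)·(1.6)) / 4 = 33.2/4 = 8.3
  S[A,B] = ((2.6)·(1.4) + (-4.4)·(2.4) + (1.6)·(2.4) + (-1.4)·(-3.6) + (1.6)·(-2.6)) / 4 = -2.2/4 = -0.55
  S[B,B] = ((1.4)·(1.4) + (2.4)·(2.4) + (2.4)·(2.4) + (-3.6)·(-3.6) + (-2.6)·(-2.6)) / 4 = 33.2/4 = 8.3

S is symmetric (S[j,i] = S[i,j]). Assembling:

S = [[8.3, -0.55],
 [-0.55, 8.3]]


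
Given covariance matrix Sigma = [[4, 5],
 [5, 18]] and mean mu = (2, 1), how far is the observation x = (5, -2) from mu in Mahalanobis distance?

Step 1 — centre the observation: (x - mu) = (3, -3).

Step 2 — invert Sigma. det(Sigma) = 4·18 - (5)² = 47.
  Sigma^{-1} = (1/det) · [[d, -b], [-b, a]] = [[0.383, -0.1064],
 [-0.1064, 0.0851]].

Step 3 — form the quadratic (x - mu)^T · Sigma^{-1} · (x - mu):
  Sigma^{-1} · (x - mu) = (1.4681, -0.5745).
  (x - mu)^T · [Sigma^{-1} · (x - mu)] = (3)·(1.4681) + (-3)·(-0.5745) = 6.1277.

Step 4 — take square root: d = √(6.1277) ≈ 2.4754.

d(x, mu) = √(6.1277) ≈ 2.4754
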